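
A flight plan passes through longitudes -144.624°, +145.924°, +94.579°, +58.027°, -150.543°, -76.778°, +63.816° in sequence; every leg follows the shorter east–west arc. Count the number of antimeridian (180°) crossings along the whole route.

2

Leg 1: -144.624° → +145.924°, shortest Δλ = -69.452° (west) — crosses 180°.
Leg 2: +145.924° → +94.579°, shortest Δλ = -51.345° (west) — does not cross 180°.
Leg 3: +94.579° → +58.027°, shortest Δλ = -36.552° (west) — does not cross 180°.
Leg 4: +58.027° → -150.543°, shortest Δλ = 151.43° (east) — crosses 180°.
Leg 5: -150.543° → -76.778°, shortest Δλ = 73.765° (east) — does not cross 180°.
Leg 6: -76.778° → +63.816°, shortest Δλ = 140.594° (east) — does not cross 180°.
Total crossings: 2.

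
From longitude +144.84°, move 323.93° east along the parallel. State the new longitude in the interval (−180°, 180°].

+108.77°

Start at +144.84°; shift +323.93° → +468.77°.
+468.77° lies outside (−180°, 180°]; subtract 360° → +108.77°.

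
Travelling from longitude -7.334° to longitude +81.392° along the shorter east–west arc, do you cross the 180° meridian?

No

Signed shortest Δλ = ((81.392 − -7.334 + 180) mod 360) − 180 = 88.726°.
Going east by 88.726° from -7.334° reaches +81.392° without touching 180°.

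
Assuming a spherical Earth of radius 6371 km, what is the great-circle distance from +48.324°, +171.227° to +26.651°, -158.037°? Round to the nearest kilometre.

3585 km

Δλ = -158.037 − 171.227 = -329.264°; wrapped into (−180°, 180°]: 30.736°.
Δφ = 26.651 − 48.324 = -21.673°.
a = sin²(Δφ/2) + cos φ₁ · cos φ₂ · sin²(Δλ/2) = 0.077085.
c = 2·atan2(√a, √(1−a)) = 0.56268 rad → d = 6371·c ≈ 3584.82 km.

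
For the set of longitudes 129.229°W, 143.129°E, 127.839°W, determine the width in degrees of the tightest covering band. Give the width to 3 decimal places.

89.032°

Sort the longitudes: -129.229°, -127.839°, +143.129°.
Eastward gaps between consecutive values (wrapping around): 1.390°, 270.968°, 87.642°.
Largest gap = 270.968° ⇒ minimal covering band is its complement: 360° − 270.968° = 89.032°.
Band runs from +143.129° eastward to -127.839°, crossing the antimeridian.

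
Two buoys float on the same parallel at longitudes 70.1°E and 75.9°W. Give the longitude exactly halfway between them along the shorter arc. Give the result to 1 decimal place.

2.9°W

Signed shortest Δλ from +70.1° to -75.9° is -146.0°.
Midpoint longitude = +70.1° + (-146.0°)/2 = +70.1° − 73.0° = -2.9°.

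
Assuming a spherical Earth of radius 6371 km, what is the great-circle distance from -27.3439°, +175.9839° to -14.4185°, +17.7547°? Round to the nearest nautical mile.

7997 nmi

Δλ = 17.7547 − 175.9839 = -158.2292°.
Δφ = -14.4185 − -27.3439 = 12.9254°.
a = sin²(Δφ/2) + cos φ₁ · cos φ₂ · sin²(Δλ/2) = 0.842277.
c = 2·atan2(√a, √(1−a)) = 2.32479 rad → d = 6371·c ≈ 14811.22 km ≈ 7997.42 nmi.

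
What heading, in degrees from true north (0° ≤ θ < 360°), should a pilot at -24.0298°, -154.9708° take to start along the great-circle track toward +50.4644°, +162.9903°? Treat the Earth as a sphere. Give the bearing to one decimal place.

334.6°

Δλ = 162.9903 − -154.9708 = 317.9611°; wrapped into (−180°, 180°]: -42.0389°.
θ = atan2( sin Δλ · cos φ₂ , cos φ₁ · sin φ₂ − sin φ₁ · cos φ₂ · cos Δλ )
  = atan2(-0.42626, 0.89691) = -25.420° → normalised to [0°, 360°): 334.580°.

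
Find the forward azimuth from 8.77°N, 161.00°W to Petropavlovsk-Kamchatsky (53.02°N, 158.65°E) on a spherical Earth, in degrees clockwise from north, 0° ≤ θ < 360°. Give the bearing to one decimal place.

Δλ = 158.65 − -161.00 = 319.65°; wrapped into (−180°, 180°]: -40.35°.
θ = atan2( sin Δλ · cos φ₂ , cos φ₁ · sin φ₂ − sin φ₁ · cos φ₂ · cos Δλ )
  = atan2(-0.38947, 0.71961) = -28.423° → normalised to [0°, 360°): 331.577°.

331.6°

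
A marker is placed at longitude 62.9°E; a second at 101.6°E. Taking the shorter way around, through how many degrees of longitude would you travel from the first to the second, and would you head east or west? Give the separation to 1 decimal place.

38.7° east

Raw difference: 101.6 − 62.9 = 38.7°.
Normalise into (−180°, 180°]: 38.7° stays 38.7°.
Positive ⇒ the second point lies to the east; separation 38.7°.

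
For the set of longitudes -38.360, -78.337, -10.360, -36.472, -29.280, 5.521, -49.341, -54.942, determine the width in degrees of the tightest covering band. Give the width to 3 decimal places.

83.858°

Sort the longitudes: -78.337°, -54.942°, -49.341°, -38.360°, -36.472°, -29.280°, -10.360°, +5.521°.
Eastward gaps between consecutive values (wrapping around): 23.395°, 5.601°, 10.981°, 1.888°, 7.192°, 18.920°, 15.881°, 276.142°.
Largest gap = 276.142° ⇒ minimal covering band is its complement: 360° − 276.142° = 83.858°.
Band runs from -78.337° eastward to +5.521°.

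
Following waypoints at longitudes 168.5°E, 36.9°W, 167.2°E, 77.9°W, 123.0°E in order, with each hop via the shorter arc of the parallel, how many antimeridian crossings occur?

Leg 1: +168.5° → -36.9°, shortest Δλ = 154.6° (east) — crosses 180°.
Leg 2: -36.9° → +167.2°, shortest Δλ = -155.9° (west) — crosses 180°.
Leg 3: +167.2° → -77.9°, shortest Δλ = 114.9° (east) — crosses 180°.
Leg 4: -77.9° → +123.0°, shortest Δλ = -159.1° (west) — crosses 180°.
Total crossings: 4.

4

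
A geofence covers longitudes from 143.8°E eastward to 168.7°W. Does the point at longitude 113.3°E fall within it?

No

Band width going east from +143.8° to -168.7°: ((-168.7 − 143.8) mod 360) = 47.5°.
Offset of +113.3° east of the west edge: ((113.3 − 143.8) mod 360) = 329.5°.
329.5° > 47.5° ⇒ outside.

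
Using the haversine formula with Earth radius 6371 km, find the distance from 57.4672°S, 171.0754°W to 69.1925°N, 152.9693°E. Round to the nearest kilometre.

14378 km

Δλ = 152.9693 − -171.0754 = 324.0447°; wrapped into (−180°, 180°]: -35.9553°.
Δφ = 69.1925 − -57.4672 = 126.6597°.
a = sin²(Δφ/2) + cos φ₁ · cos φ₂ · sin²(Δλ/2) = 0.816729.
c = 2·atan2(√a, √(1−a)) = 2.25681 rad → d = 6371·c ≈ 14378.14 km.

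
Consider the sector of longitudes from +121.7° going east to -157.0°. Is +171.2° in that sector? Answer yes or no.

Band width going east from +121.7° to -157.0°: ((-157.0 − 121.7) mod 360) = 81.3°.
Offset of +171.2° east of the west edge: ((171.2 − 121.7) mod 360) = 49.5°.
49.5° ≤ 81.3° ⇒ inside.

Yes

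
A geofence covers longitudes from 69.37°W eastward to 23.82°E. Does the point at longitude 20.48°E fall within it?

Yes

Band width going east from -69.37° to +23.82°: ((23.82 − -69.37) mod 360) = 93.19°.
Offset of +20.48° east of the west edge: ((20.48 − -69.37) mod 360) = 89.85°.
89.85° ≤ 93.19° ⇒ inside.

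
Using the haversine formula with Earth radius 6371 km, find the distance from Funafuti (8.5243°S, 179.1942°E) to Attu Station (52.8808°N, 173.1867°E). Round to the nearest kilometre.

Δλ = 173.1867 − 179.1942 = -6.0075°.
Δφ = 52.8808 − -8.5243 = 61.4051°.
a = sin²(Δφ/2) + cos φ₁ · cos φ₂ · sin²(Δλ/2) = 0.262332.
c = 2·atan2(√a, √(1−a)) = 1.07545 rad → d = 6371·c ≈ 6851.69 km.

6852 km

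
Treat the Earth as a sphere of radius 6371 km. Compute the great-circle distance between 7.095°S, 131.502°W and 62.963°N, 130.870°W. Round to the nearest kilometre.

Δλ = -130.870 − -131.502 = 0.632°.
Δφ = 62.963 − -7.095 = 70.058°.
a = sin²(Δφ/2) + cos φ₁ · cos φ₂ · sin²(Δλ/2) = 0.329479.
c = 2·atan2(√a, √(1−a)) = 1.22277 rad → d = 6371·c ≈ 7790.28 km.

7790 km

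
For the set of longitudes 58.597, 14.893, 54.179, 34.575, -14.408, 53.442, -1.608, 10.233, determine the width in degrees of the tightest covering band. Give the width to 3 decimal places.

73.005°

Sort the longitudes: -14.408°, -1.608°, +10.233°, +14.893°, +34.575°, +53.442°, +54.179°, +58.597°.
Eastward gaps between consecutive values (wrapping around): 12.800°, 11.841°, 4.660°, 19.682°, 18.867°, 0.737°, 4.418°, 286.995°.
Largest gap = 286.995° ⇒ minimal covering band is its complement: 360° − 286.995° = 73.005°.
Band runs from -14.408° eastward to +58.597°.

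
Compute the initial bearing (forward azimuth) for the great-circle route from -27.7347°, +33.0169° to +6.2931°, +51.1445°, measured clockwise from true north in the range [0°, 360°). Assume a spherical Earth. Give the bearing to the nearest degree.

30°

Δλ = 51.1445 − 33.0169 = 18.1276°.
θ = atan2( sin Δλ · cos φ₂ , cos φ₁ · sin φ₂ − sin φ₁ · cos φ₂ · cos Δλ )
  = atan2(0.30926, 0.53664) = 29.955° → normalised to [0°, 360°): 29.955°.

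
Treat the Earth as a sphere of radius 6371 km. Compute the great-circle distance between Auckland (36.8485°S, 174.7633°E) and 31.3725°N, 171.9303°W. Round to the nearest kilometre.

Δλ = -171.9303 − 174.7633 = -346.6936°; wrapped into (−180°, 180°]: 13.3064°.
Δφ = 31.3725 − -36.8485 = 68.2210°.
a = sin²(Δφ/2) + cos φ₁ · cos φ₂ · sin²(Δλ/2) = 0.323658.
c = 2·atan2(√a, √(1−a)) = 1.21036 rad → d = 6371·c ≈ 7711.19 km.

7711 km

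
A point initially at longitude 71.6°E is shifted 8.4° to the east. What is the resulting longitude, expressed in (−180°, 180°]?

80.0°E

Start at +71.6°; shift +8.4° → +80.0°.
+80.0° already lies in (−180°, 180°].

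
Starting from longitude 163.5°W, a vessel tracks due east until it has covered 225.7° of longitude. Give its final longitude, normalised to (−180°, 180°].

62.2°E

Start at -163.5°; shift +225.7° → +62.2°.
+62.2° already lies in (−180°, 180°].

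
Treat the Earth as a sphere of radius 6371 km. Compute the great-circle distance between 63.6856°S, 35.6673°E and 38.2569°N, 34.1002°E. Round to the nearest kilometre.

Δλ = 34.1002 − 35.6673 = -1.5671°.
Δφ = 38.2569 − -63.6856 = 101.9425°.
a = sin²(Δφ/2) + cos φ₁ · cos φ₂ · sin²(Δλ/2) = 0.603530.
c = 2·atan2(√a, √(1−a)) = 1.77937 rad → d = 6371·c ≈ 11336.34 km.

11336 km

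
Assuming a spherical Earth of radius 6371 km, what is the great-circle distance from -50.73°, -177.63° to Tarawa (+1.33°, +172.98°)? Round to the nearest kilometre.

5857 km

Δλ = 172.98 − -177.63 = 350.61°; wrapped into (−180°, 180°]: -9.39°.
Δφ = 1.33 − -50.73 = 52.06°.
a = sin²(Δφ/2) + cos φ₁ · cos φ₂ · sin²(Δλ/2) = 0.196822.
c = 2·atan2(√a, √(1−a)) = 0.91933 rad → d = 6371·c ≈ 5857.02 km.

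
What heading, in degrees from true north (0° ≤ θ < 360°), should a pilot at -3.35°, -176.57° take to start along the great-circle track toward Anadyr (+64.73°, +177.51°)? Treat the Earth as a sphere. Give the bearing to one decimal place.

Δλ = 177.51 − -176.57 = 354.08°; wrapped into (−180°, 180°]: -5.92°.
θ = atan2( sin Δλ · cos φ₂ , cos φ₁ · sin φ₂ − sin φ₁ · cos φ₂ · cos Δλ )
  = atan2(-0.04403, 0.92757) = -2.718° → normalised to [0°, 360°): 357.282°.

357.3°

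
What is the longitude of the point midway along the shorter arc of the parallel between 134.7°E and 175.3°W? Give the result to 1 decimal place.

Signed shortest Δλ from +134.7° to -175.3° is +50.0°.
Midpoint longitude = +134.7° + (+50.0°)/2 = +134.7° + 25.0° = +159.7°.
(The naïve average (+134.7 + -175.3)/2 = -20.3° is on the wrong side of the globe.)

159.7°E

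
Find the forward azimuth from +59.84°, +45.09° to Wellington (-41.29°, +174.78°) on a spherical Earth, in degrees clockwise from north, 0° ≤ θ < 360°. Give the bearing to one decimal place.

81.8°

Δλ = 174.78 − 45.09 = 129.69°.
θ = atan2( sin Δλ · cos φ₂ , cos φ₁ · sin φ₂ − sin φ₁ · cos φ₂ · cos Δλ )
  = atan2(0.57819, 0.08337) = 81.795° → normalised to [0°, 360°): 81.795°.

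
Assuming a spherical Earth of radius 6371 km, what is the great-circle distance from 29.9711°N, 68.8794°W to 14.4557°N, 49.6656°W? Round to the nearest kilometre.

Δλ = -49.6656 − -68.8794 = 19.2138°.
Δφ = 14.4557 − 29.9711 = -15.5154°.
a = sin²(Δφ/2) + cos φ₁ · cos φ₂ · sin²(Δλ/2) = 0.041584.
c = 2·atan2(√a, √(1−a)) = 0.41072 rad → d = 6371·c ≈ 2616.72 km.

2617 km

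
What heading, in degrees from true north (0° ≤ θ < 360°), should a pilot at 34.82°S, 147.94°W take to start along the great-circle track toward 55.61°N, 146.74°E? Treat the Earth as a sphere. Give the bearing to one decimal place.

Δλ = 146.74 − -147.94 = 294.68°; wrapped into (−180°, 180°]: -65.32°.
θ = atan2( sin Δλ · cos φ₂ , cos φ₁ · sin φ₂ − sin φ₁ · cos φ₂ · cos Δλ )
  = atan2(-0.51323, 0.81212) = -32.291° → normalised to [0°, 360°): 327.709°.

327.7°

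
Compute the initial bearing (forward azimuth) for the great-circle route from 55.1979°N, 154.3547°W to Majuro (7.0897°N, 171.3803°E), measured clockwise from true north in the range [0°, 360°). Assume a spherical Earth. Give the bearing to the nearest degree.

Δλ = 171.3803 − -154.3547 = 325.7350°; wrapped into (−180°, 180°]: -34.2650°.
θ = atan2( sin Δλ · cos φ₂ , cos φ₁ · sin φ₂ − sin φ₁ · cos φ₂ · cos Δλ )
  = atan2(-0.55872, -0.60298) = -137.182° → normalised to [0°, 360°): 222.818°.

223°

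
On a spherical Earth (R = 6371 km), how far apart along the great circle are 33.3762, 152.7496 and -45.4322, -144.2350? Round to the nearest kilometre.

Δλ = -144.2350 − 152.7496 = -296.9846°; wrapped into (−180°, 180°]: 63.0154°.
Δφ = -45.4322 − 33.3762 = -78.8084°.
a = sin²(Δφ/2) + cos φ₁ · cos φ₂ · sin²(Δλ/2) = 0.563010.
c = 2·atan2(√a, √(1−a)) = 1.69715 rad → d = 6371·c ≈ 10812.56 km.

10813 km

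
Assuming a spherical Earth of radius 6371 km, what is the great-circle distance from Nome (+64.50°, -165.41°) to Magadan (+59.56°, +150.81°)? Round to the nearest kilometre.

Δλ = 150.81 − -165.41 = 316.22°; wrapped into (−180°, 180°]: -43.78°.
Δφ = 59.56 − 64.50 = -4.94°.
a = sin²(Δφ/2) + cos φ₁ · cos φ₂ · sin²(Δλ/2) = 0.032175.
c = 2·atan2(√a, √(1−a)) = 0.36070 rad → d = 6371·c ≈ 2298.01 km.

2298 km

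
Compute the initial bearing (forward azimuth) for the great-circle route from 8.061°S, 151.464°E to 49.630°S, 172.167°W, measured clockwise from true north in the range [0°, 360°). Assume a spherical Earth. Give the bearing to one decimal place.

Δλ = -172.167 − 151.464 = -323.631°; wrapped into (−180°, 180°]: 36.369°.
θ = atan2( sin Δλ · cos φ₂ , cos φ₁ · sin φ₂ − sin φ₁ · cos φ₂ · cos Δλ )
  = atan2(0.38409, -0.68121) = 150.584° → normalised to [0°, 360°): 150.584°.

150.6°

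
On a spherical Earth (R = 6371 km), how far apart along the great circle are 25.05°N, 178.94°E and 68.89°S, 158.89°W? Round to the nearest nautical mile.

Δλ = -158.89 − 178.94 = -337.83°; wrapped into (−180°, 180°]: 22.17°.
Δφ = -68.89 − 25.05 = -93.94°.
a = sin²(Δφ/2) + cos φ₁ · cos φ₂ · sin²(Δλ/2) = 0.546417.
c = 2·atan2(√a, √(1−a)) = 1.66376 rad → d = 6371·c ≈ 10599.84 km ≈ 5723.46 nmi.

5723 nmi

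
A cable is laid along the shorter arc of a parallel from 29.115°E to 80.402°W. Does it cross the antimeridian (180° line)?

Signed shortest Δλ = ((-80.402 − 29.115 + 180) mod 360) − 180 = -109.517°.
Going west by 109.517° from +29.115° reaches -80.402° without touching 180°.

No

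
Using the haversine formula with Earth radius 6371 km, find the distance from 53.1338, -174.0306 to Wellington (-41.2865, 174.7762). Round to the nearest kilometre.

10554 km

Δλ = 174.7762 − -174.0306 = 348.8068°; wrapped into (−180°, 180°]: -11.1932°.
Δφ = -41.2865 − 53.1338 = -94.4203°.
a = sin²(Δφ/2) + cos φ₁ · cos φ₂ · sin²(Δλ/2) = 0.542824.
c = 2·atan2(√a, √(1−a)) = 1.65655 rad → d = 6371·c ≈ 10553.87 km.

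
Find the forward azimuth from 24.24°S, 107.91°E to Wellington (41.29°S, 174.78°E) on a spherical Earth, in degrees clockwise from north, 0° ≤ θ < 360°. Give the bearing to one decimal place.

124.8°

Δλ = 174.78 − 107.91 = 66.87°.
θ = atan2( sin Δλ · cos φ₂ , cos φ₁ · sin φ₂ − sin φ₁ · cos φ₂ · cos Δλ )
  = atan2(0.69098, -0.48051) = 124.815° → normalised to [0°, 360°): 124.815°.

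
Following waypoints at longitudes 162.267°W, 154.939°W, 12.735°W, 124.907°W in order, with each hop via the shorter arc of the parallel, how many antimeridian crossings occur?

Leg 1: -162.267° → -154.939°, shortest Δλ = 7.328° (east) — does not cross 180°.
Leg 2: -154.939° → -12.735°, shortest Δλ = 142.204° (east) — does not cross 180°.
Leg 3: -12.735° → -124.907°, shortest Δλ = -112.172° (west) — does not cross 180°.
Total crossings: 0.

0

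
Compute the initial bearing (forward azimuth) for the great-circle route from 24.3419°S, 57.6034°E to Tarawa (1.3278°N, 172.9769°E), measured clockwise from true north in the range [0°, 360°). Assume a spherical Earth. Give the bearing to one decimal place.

Δλ = 172.9769 − 57.6034 = 115.3735°.
θ = atan2( sin Δλ · cos φ₂ , cos φ₁ · sin φ₂ − sin φ₁ · cos φ₂ · cos Δλ )
  = atan2(0.90329, -0.15547) = 99.766° → normalised to [0°, 360°): 99.766°.

99.8°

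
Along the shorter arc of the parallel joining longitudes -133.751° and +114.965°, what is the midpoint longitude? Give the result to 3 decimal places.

Signed shortest Δλ from -133.751° to +114.965° is -111.284°.
Midpoint longitude = -133.751° + (-111.284°)/2 = -133.751° − 55.642° = -189.393°.
Normalise into (−180°, 180°]: +170.607°.
(The naïve average (-133.751 + +114.965)/2 = -9.393° is on the wrong side of the globe.)

+170.607°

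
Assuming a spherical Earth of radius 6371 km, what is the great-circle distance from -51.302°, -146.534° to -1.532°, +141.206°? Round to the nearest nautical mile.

4671 nmi

Δλ = 141.206 − -146.534 = 287.740°; wrapped into (−180°, 180°]: -72.260°.
Δφ = -1.532 − -51.302 = 49.770°.
a = sin²(Δφ/2) + cos φ₁ · cos φ₂ · sin²(Δλ/2) = 0.394350.
c = 2·atan2(√a, √(1−a)) = 1.35789 rad → d = 6371·c ≈ 8651.13 km ≈ 4671.24 nmi.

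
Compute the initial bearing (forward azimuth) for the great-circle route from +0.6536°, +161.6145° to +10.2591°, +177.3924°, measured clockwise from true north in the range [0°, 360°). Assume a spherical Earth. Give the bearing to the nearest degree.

Δλ = 177.3924 − 161.6145 = 15.7779°.
θ = atan2( sin Δλ · cos φ₂ , cos φ₁ · sin φ₂ − sin φ₁ · cos φ₂ · cos Δλ )
  = atan2(0.26756, 0.16729) = 57.985° → normalised to [0°, 360°): 57.985°.

58°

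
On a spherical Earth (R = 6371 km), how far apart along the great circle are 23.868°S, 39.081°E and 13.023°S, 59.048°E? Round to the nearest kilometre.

Δλ = 59.048 − 39.081 = 19.967°.
Δφ = -13.023 − -23.868 = 10.845°.
a = sin²(Δφ/2) + cos φ₁ · cos φ₂ · sin²(Δλ/2) = 0.035708.
c = 2·atan2(√a, √(1−a)) = 0.38022 rad → d = 6371·c ≈ 2422.37 km.

2422 km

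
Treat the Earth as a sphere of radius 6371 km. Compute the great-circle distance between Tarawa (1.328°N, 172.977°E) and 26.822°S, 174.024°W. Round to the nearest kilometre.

3426 km

Δλ = -174.024 − 172.977 = -347.001°; wrapped into (−180°, 180°]: 12.999°.
Δφ = -26.822 − 1.328 = -28.150°.
a = sin²(Δφ/2) + cos φ₁ · cos φ₂ · sin²(Δλ/2) = 0.070574.
c = 2·atan2(√a, √(1−a)) = 0.53777 rad → d = 6371·c ≈ 3426.14 km.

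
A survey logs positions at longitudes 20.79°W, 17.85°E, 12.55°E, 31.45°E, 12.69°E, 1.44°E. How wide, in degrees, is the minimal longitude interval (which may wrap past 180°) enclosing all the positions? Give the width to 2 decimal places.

52.24°

Sort the longitudes: -20.79°, +1.44°, +12.55°, +12.69°, +17.85°, +31.45°.
Eastward gaps between consecutive values (wrapping around): 22.23°, 11.11°, 0.14°, 5.16°, 13.60°, 307.76°.
Largest gap = 307.76° ⇒ minimal covering band is its complement: 360° − 307.76° = 52.24°.
Band runs from -20.79° eastward to +31.45°.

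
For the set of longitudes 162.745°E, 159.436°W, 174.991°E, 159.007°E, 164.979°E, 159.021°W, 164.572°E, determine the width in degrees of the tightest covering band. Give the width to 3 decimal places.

41.972°

Sort the longitudes: -159.436°, -159.021°, +159.007°, +162.745°, +164.572°, +164.979°, +174.991°.
Eastward gaps between consecutive values (wrapping around): 0.415°, 318.028°, 3.738°, 1.827°, 0.407°, 10.012°, 25.573°.
Largest gap = 318.028° ⇒ minimal covering band is its complement: 360° − 318.028° = 41.972°.
Band runs from +159.007° eastward to -159.021°, crossing the antimeridian.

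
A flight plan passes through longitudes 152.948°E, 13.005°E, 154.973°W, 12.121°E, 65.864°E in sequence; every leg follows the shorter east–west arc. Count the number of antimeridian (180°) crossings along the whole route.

0

Leg 1: +152.948° → +13.005°, shortest Δλ = -139.943° (west) — does not cross 180°.
Leg 2: +13.005° → -154.973°, shortest Δλ = -167.978° (west) — does not cross 180°.
Leg 3: -154.973° → +12.121°, shortest Δλ = 167.094° (east) — does not cross 180°.
Leg 4: +12.121° → +65.864°, shortest Δλ = 53.743° (east) — does not cross 180°.
Total crossings: 0.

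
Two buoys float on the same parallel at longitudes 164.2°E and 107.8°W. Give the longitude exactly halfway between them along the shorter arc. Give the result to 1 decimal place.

Signed shortest Δλ from +164.2° to -107.8° is +88.0°.
Midpoint longitude = +164.2° + (+88.0°)/2 = +164.2° + 44.0° = +208.2°.
Normalise into (−180°, 180°]: -151.8°.
(The naïve average (+164.2 + -107.8)/2 = 28.2° is on the wrong side of the globe.)

151.8°W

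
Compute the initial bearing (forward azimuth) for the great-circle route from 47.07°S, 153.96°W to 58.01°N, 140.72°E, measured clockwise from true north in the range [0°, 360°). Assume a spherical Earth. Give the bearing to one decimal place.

326.9°

Δλ = 140.72 − -153.96 = 294.68°; wrapped into (−180°, 180°]: -65.32°.
θ = atan2( sin Δλ · cos φ₂ , cos φ₁ · sin φ₂ − sin φ₁ · cos φ₂ · cos Δλ )
  = atan2(-0.48138, 0.73964) = -33.057° → normalised to [0°, 360°): 326.943°.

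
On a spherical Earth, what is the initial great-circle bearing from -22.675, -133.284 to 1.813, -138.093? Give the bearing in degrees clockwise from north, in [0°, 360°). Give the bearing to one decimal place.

Δλ = -138.093 − -133.284 = -4.809°.
θ = atan2( sin Δλ · cos φ₂ , cos φ₁ · sin φ₂ − sin φ₁ · cos φ₂ · cos Δλ )
  = atan2(-0.08379, 0.41315) = -11.465° → normalised to [0°, 360°): 348.535°.

348.5°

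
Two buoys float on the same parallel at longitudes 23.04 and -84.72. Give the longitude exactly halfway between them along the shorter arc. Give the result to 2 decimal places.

Signed shortest Δλ from +23.04° to -84.72° is -107.76°.
Midpoint longitude = +23.04° + (-107.76°)/2 = +23.04° − 53.88° = -30.84°.

-30.84°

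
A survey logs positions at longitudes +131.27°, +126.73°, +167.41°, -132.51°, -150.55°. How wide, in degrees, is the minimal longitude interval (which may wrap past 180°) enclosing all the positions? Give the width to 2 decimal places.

Sort the longitudes: -150.55°, -132.51°, +126.73°, +131.27°, +167.41°.
Eastward gaps between consecutive values (wrapping around): 18.04°, 259.24°, 4.54°, 36.14°, 42.04°.
Largest gap = 259.24° ⇒ minimal covering band is its complement: 360° − 259.24° = 100.76°.
Band runs from +126.73° eastward to -132.51°, crossing the antimeridian.

100.76°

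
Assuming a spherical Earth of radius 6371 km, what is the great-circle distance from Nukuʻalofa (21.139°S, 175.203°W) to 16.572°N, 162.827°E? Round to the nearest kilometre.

Δλ = 162.827 − -175.203 = 338.030°; wrapped into (−180°, 180°]: -21.970°.
Δφ = 16.572 − -21.139 = 37.711°.
a = sin²(Δφ/2) + cos φ₁ · cos φ₂ · sin²(Δλ/2) = 0.136907.
c = 2·atan2(√a, √(1−a)) = 0.75804 rad → d = 6371·c ≈ 4829.46 km.

4829 km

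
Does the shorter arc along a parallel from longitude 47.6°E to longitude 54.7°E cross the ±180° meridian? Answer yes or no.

No

Signed shortest Δλ = ((54.7 − 47.6 + 180) mod 360) − 180 = 7.1°.
Going east by 7.1° from +47.6° reaches +54.7° without touching 180°.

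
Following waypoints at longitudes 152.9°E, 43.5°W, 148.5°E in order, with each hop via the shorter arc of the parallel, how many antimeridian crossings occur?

Leg 1: +152.9° → -43.5°, shortest Δλ = 163.6° (east) — crosses 180°.
Leg 2: -43.5° → +148.5°, shortest Δλ = -168.0° (west) — crosses 180°.
Total crossings: 2.

2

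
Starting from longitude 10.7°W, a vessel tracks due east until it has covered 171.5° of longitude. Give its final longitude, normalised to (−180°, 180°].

Start at -10.7°; shift +171.5° → +160.8°.
+160.8° already lies in (−180°, 180°].

160.8°E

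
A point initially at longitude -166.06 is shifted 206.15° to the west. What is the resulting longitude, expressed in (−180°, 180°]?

Start at -166.06°; shift −206.15° → -372.21°.
-372.21° lies outside (−180°, 180°]; add 360° → -12.21°.

-12.21°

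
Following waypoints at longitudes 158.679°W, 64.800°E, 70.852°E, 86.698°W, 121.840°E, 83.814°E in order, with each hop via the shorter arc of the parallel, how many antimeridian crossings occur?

2

Leg 1: -158.679° → +64.800°, shortest Δλ = -136.521° (west) — crosses 180°.
Leg 2: +64.800° → +70.852°, shortest Δλ = 6.052° (east) — does not cross 180°.
Leg 3: +70.852° → -86.698°, shortest Δλ = -157.55° (west) — does not cross 180°.
Leg 4: -86.698° → +121.840°, shortest Δλ = -151.462° (west) — crosses 180°.
Leg 5: +121.840° → +83.814°, shortest Δλ = -38.026° (west) — does not cross 180°.
Total crossings: 2.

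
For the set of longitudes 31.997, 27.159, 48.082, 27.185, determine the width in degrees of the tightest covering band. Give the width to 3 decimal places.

Sort the longitudes: +27.159°, +27.185°, +31.997°, +48.082°.
Eastward gaps between consecutive values (wrapping around): 0.026°, 4.812°, 16.085°, 339.077°.
Largest gap = 339.077° ⇒ minimal covering band is its complement: 360° − 339.077° = 20.923°.
Band runs from +27.159° eastward to +48.082°.

20.923°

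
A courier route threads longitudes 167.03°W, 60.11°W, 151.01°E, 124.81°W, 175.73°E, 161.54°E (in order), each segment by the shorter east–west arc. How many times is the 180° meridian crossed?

3

Leg 1: -167.03° → -60.11°, shortest Δλ = 106.92° (east) — does not cross 180°.
Leg 2: -60.11° → +151.01°, shortest Δλ = -148.88° (west) — crosses 180°.
Leg 3: +151.01° → -124.81°, shortest Δλ = 84.18° (east) — crosses 180°.
Leg 4: -124.81° → +175.73°, shortest Δλ = -59.46° (west) — crosses 180°.
Leg 5: +175.73° → +161.54°, shortest Δλ = -14.19° (west) — does not cross 180°.
Total crossings: 3.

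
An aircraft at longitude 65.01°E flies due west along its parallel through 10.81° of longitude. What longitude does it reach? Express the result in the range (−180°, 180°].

Start at +65.01°; shift −10.81° → +54.20°.
+54.20° already lies in (−180°, 180°].

54.20°E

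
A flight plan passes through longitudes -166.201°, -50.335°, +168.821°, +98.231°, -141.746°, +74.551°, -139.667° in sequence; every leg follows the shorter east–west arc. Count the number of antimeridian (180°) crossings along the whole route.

Leg 1: -166.201° → -50.335°, shortest Δλ = 115.866° (east) — does not cross 180°.
Leg 2: -50.335° → +168.821°, shortest Δλ = -140.844° (west) — crosses 180°.
Leg 3: +168.821° → +98.231°, shortest Δλ = -70.59° (west) — does not cross 180°.
Leg 4: +98.231° → -141.746°, shortest Δλ = 120.023° (east) — crosses 180°.
Leg 5: -141.746° → +74.551°, shortest Δλ = -143.703° (west) — crosses 180°.
Leg 6: +74.551° → -139.667°, shortest Δλ = 145.782° (east) — crosses 180°.
Total crossings: 4.

4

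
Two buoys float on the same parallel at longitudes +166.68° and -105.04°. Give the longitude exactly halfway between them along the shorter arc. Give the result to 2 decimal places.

Signed shortest Δλ from +166.68° to -105.04° is +88.28°.
Midpoint longitude = +166.68° + (+88.28°)/2 = +166.68° + 44.14° = +210.82°.
Normalise into (−180°, 180°]: -149.18°.
(The naïve average (+166.68 + -105.04)/2 = 30.82° is on the wrong side of the globe.)

-149.18°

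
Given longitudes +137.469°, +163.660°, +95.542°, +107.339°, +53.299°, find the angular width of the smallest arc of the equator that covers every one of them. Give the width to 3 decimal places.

110.361°

Sort the longitudes: +53.299°, +95.542°, +107.339°, +137.469°, +163.660°.
Eastward gaps between consecutive values (wrapping around): 42.243°, 11.797°, 30.130°, 26.191°, 249.639°.
Largest gap = 249.639° ⇒ minimal covering band is its complement: 360° − 249.639° = 110.361°.
Band runs from +53.299° eastward to +163.660°.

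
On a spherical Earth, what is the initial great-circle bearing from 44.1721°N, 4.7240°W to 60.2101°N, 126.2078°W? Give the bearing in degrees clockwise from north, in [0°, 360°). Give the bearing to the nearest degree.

Δλ = -126.2078 − -4.7240 = -121.4838°.
θ = atan2( sin Δλ · cos φ₂ , cos φ₁ · sin φ₂ − sin φ₁ · cos φ₂ · cos Δλ )
  = atan2(-0.42368, 0.80327) = -27.809° → normalised to [0°, 360°): 332.191°.

332°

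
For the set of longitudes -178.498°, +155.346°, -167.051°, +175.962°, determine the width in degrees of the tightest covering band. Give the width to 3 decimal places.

Sort the longitudes: -178.498°, -167.051°, +155.346°, +175.962°.
Eastward gaps between consecutive values (wrapping around): 11.447°, 322.397°, 20.616°, 5.540°.
Largest gap = 322.397° ⇒ minimal covering band is its complement: 360° − 322.397° = 37.603°.
Band runs from +155.346° eastward to -167.051°, crossing the antimeridian.

37.603°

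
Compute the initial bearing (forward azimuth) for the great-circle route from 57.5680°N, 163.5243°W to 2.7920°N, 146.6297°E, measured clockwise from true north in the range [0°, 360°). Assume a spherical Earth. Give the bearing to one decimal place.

235.9°

Δλ = 146.6297 − -163.5243 = 310.1540°; wrapped into (−180°, 180°]: -49.8460°.
θ = atan2( sin Δλ · cos φ₂ , cos φ₁ · sin φ₂ − sin φ₁ · cos φ₂ · cos Δλ )
  = atan2(-0.76341, -0.51750) = -124.133° → normalised to [0°, 360°): 235.867°.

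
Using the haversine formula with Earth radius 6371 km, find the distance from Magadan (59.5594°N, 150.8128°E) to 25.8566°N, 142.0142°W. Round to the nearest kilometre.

Δλ = -142.0142 − 150.8128 = -292.8270°; wrapped into (−180°, 180°]: 67.1730°.
Δφ = 25.8566 − 59.5594 = -33.7028°.
a = sin²(Δφ/2) + cos φ₁ · cos φ₂ · sin²(Δλ/2) = 0.223561.
c = 2·atan2(√a, √(1−a)) = 0.98498 rad → d = 6371·c ≈ 6275.31 km.

6275 km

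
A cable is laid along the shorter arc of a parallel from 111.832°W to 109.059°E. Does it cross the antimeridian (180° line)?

Naïve |109.059 − -111.832| = 220.891° > 180°, so the shorter arc goes the other way round — across 180°.
Signed shortest Δλ = ((109.059 − -111.832 + 180) mod 360) − 180 = -139.109°.
Going west by 139.109° from -111.832° passes through 180° before reaching +109.059°.

Yes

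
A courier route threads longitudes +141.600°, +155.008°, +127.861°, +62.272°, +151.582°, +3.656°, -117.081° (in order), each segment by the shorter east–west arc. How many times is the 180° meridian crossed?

Leg 1: +141.600° → +155.008°, shortest Δλ = 13.408° (east) — does not cross 180°.
Leg 2: +155.008° → +127.861°, shortest Δλ = -27.147° (west) — does not cross 180°.
Leg 3: +127.861° → +62.272°, shortest Δλ = -65.589° (west) — does not cross 180°.
Leg 4: +62.272° → +151.582°, shortest Δλ = 89.31° (east) — does not cross 180°.
Leg 5: +151.582° → +3.656°, shortest Δλ = -147.926° (west) — does not cross 180°.
Leg 6: +3.656° → -117.081°, shortest Δλ = -120.737° (west) — does not cross 180°.
Total crossings: 0.

0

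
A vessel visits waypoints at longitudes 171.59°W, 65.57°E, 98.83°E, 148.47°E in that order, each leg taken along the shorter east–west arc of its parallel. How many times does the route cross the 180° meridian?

Leg 1: -171.59° → +65.57°, shortest Δλ = -122.84° (west) — crosses 180°.
Leg 2: +65.57° → +98.83°, shortest Δλ = 33.26° (east) — does not cross 180°.
Leg 3: +98.83° → +148.47°, shortest Δλ = 49.64° (east) — does not cross 180°.
Total crossings: 1.

1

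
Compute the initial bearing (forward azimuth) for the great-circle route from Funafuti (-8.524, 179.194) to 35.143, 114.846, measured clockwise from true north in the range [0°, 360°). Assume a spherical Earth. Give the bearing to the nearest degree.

310°

Δλ = 114.846 − 179.194 = -64.348°.
θ = atan2( sin Δλ · cos φ₂ , cos φ₁ · sin φ₂ − sin φ₁ · cos φ₂ · cos Δλ )
  = atan2(-0.73712, 0.62173) = -49.854° → normalised to [0°, 360°): 310.146°.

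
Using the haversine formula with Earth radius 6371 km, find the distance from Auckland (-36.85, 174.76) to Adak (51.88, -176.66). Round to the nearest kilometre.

Δλ = -176.66 − 174.76 = -351.42°; wrapped into (−180°, 180°]: 8.58°.
Δφ = 51.88 − -36.85 = 88.73°.
a = sin²(Δφ/2) + cos φ₁ · cos φ₂ · sin²(Δλ/2) = 0.491682.
c = 2·atan2(√a, √(1−a)) = 1.55416 rad → d = 6371·c ≈ 9901.55 km.

9902 km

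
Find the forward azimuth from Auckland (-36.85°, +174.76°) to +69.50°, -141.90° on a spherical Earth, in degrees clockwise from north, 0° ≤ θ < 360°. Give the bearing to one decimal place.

14.9°

Δλ = -141.90 − 174.76 = -316.66°; wrapped into (−180°, 180°]: 43.34°.
θ = atan2( sin Δλ · cos φ₂ , cos φ₁ · sin φ₂ − sin φ₁ · cos φ₂ · cos Δλ )
  = atan2(0.24036, 0.90228) = 14.916° → normalised to [0°, 360°): 14.916°.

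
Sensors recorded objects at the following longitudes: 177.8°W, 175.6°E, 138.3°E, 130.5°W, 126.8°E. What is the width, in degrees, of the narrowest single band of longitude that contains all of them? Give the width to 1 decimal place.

Sort the longitudes: -177.8°, -130.5°, +126.8°, +138.3°, +175.6°.
Eastward gaps between consecutive values (wrapping around): 47.3°, 257.3°, 11.5°, 37.3°, 6.6°.
Largest gap = 257.3° ⇒ minimal covering band is its complement: 360° − 257.3° = 102.7°.
Band runs from +126.8° eastward to -130.5°, crossing the antimeridian.

102.7°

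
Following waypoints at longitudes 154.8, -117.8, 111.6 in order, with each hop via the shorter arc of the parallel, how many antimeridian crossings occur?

Leg 1: +154.8° → -117.8°, shortest Δλ = 87.4° (east) — crosses 180°.
Leg 2: -117.8° → +111.6°, shortest Δλ = -130.6° (west) — crosses 180°.
Total crossings: 2.

2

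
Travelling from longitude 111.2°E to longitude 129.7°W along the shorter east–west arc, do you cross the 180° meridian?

Yes

Naïve |-129.7 − 111.2| = 240.9° > 180°, so the shorter arc goes the other way round — across 180°.
Signed shortest Δλ = ((-129.7 − 111.2 + 180) mod 360) − 180 = 119.1°.
Going east by 119.1° from +111.2° passes through 180° before reaching -129.7°.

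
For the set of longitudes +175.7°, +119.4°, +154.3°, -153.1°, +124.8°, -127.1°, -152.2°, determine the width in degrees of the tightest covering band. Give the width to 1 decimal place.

Sort the longitudes: -153.1°, -152.2°, -127.1°, +119.4°, +124.8°, +154.3°, +175.7°.
Eastward gaps between consecutive values (wrapping around): 0.9°, 25.1°, 246.5°, 5.4°, 29.5°, 21.4°, 31.2°.
Largest gap = 246.5° ⇒ minimal covering band is its complement: 360° − 246.5° = 113.5°.
Band runs from +119.4° eastward to -127.1°, crossing the antimeridian.

113.5°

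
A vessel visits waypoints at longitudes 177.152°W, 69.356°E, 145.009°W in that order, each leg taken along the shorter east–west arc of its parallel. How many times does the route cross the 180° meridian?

Leg 1: -177.152° → +69.356°, shortest Δλ = -113.492° (west) — crosses 180°.
Leg 2: +69.356° → -145.009°, shortest Δλ = 145.635° (east) — crosses 180°.
Total crossings: 2.

2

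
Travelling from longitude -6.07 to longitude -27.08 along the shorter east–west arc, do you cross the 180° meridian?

Signed shortest Δλ = ((-27.08 − -6.07 + 180) mod 360) − 180 = -21.01°.
Going west by 21.01° from -6.07° reaches -27.08° without touching 180°.

No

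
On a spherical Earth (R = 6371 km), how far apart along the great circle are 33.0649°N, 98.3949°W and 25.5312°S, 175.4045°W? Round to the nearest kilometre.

Δλ = -175.4045 − -98.3949 = -77.0096°.
Δφ = -25.5312 − 33.0649 = -58.5961°.
a = sin²(Δφ/2) + cos φ₁ · cos φ₂ · sin²(Δλ/2) = 0.532581.
c = 2·atan2(√a, √(1−a)) = 1.63600 rad → d = 6371·c ≈ 10422.98 km.

10423 km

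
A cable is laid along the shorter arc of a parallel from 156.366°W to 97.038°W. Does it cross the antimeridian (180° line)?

No

Signed shortest Δλ = ((-97.038 − -156.366 + 180) mod 360) − 180 = 59.328°.
Going east by 59.328° from -156.366° reaches -97.038° without touching 180°.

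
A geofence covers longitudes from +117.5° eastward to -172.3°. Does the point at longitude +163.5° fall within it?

Band width going east from +117.5° to -172.3°: ((-172.3 − 117.5) mod 360) = 70.2°.
Offset of +163.5° east of the west edge: ((163.5 − 117.5) mod 360) = 46.0°.
46.0° ≤ 70.2° ⇒ inside.

Yes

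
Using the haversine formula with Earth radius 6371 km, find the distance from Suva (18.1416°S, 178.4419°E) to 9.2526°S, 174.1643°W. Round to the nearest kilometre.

Δλ = -174.1643 − 178.4419 = -352.6062°; wrapped into (−180°, 180°]: 7.3938°.
Δφ = -9.2526 − -18.1416 = 8.8890°.
a = sin²(Δφ/2) + cos φ₁ · cos φ₂ · sin²(Δλ/2) = 0.009905.
c = 2·atan2(√a, √(1−a)) = 0.19937 rad → d = 6371·c ≈ 1270.21 km.

1270 km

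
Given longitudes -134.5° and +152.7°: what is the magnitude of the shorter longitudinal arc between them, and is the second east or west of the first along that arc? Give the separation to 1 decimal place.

Raw difference: 152.7 − -134.5 = 287.2°.
Normalise into (−180°, 180°]: 287.2° − 360° = -72.8°.
Negative ⇒ the second point lies to the west; separation 72.8°.

72.8° west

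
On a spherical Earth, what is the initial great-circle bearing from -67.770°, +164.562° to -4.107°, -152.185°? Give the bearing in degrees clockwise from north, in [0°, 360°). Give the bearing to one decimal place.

46.6°

Δλ = -152.185 − 164.562 = -316.747°; wrapped into (−180°, 180°]: 43.253°.
θ = atan2( sin Δλ · cos φ₂ , cos φ₁ · sin φ₂ − sin φ₁ · cos φ₂ · cos Δλ )
  = atan2(0.68346, 0.64537) = 46.642° → normalised to [0°, 360°): 46.642°.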